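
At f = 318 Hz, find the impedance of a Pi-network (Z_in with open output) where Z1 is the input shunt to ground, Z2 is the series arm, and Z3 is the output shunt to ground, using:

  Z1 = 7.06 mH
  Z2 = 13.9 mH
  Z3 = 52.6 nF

Step 1 — Angular frequency: ω = 2π·f = 2π·318 = 1998 rad/s.
Step 2 — Component impedances:
  Z1: Z = jωL = j·1998·0.00706 = 0 + j14.11 Ω
  Z2: Z = jωL = j·1998·0.0139 = 0 + j27.77 Ω
  Z3: Z = 1/(jωC) = -j/(ω·C) = 0 - j9515 Ω
Step 3 — With open output, the series arm Z2 and the output shunt Z3 appear in series to ground: Z2 + Z3 = 0 - j9487 Ω.
Step 4 — Parallel with input shunt Z1: Z_in = Z1 || (Z2 + Z3) = 0 + j14.13 Ω = 14.13∠90.0° Ω.

Z = 0 + j14.13 Ω = 14.13∠90.0° Ω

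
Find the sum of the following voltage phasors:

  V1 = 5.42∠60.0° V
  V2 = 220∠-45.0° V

Step 1 — Convert each phasor to rectangular form:
  V1 = 5.42·(cos(60.0°) + j·sin(60.0°)) = 2.71 + j4.694 V
  V2 = 220·(cos(-45.0°) + j·sin(-45.0°)) = 155.6 - j155.6 V
Step 2 — Sum components: V_total = 158.3 - j150.9 V.
Step 3 — Convert to polar: |V_total| = 218.7 V, ∠V_total = -43.6°.

V_total = 218.7∠-43.6° V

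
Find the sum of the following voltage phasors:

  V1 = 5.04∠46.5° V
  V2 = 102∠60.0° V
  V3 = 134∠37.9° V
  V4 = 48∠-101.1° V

Step 1 — Convert each phasor to rectangular form:
  V1 = 5.04·(cos(46.5°) + j·sin(46.5°)) = 3.469 + j3.656 V
  V2 = 102·(cos(60.0°) + j·sin(60.0°)) = 51 + j88.33 V
  V3 = 134·(cos(37.9°) + j·sin(37.9°)) = 105.7 + j82.31 V
  V4 = 48·(cos(-101.1°) + j·sin(-101.1°)) = -9.241 - j47.1 V
Step 2 — Sum components: V_total = 151 + j127.2 V.
Step 3 — Convert to polar: |V_total| = 197.4 V, ∠V_total = 40.1°.

V_total = 197.4∠40.1° V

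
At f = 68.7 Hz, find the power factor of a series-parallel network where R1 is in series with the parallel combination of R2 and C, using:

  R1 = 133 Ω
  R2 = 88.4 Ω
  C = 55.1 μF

Step 1 — Angular frequency: ω = 2π·f = 2π·68.7 = 431.7 rad/s.
Step 2 — Component impedances:
  R1: Z = R = 133 Ω
  R2: Z = R = 88.4 Ω
  C: Z = 1/(jωC) = -j/(ω·C) = 0 - j42.04 Ω
Step 3 — Parallel branch: R2 || C = 1/(1/R2 + 1/C) = 16.31 - j34.29 Ω.
Step 4 — Series with R1: Z_total = R1 + (R2 || C) = 149.3 - j34.29 Ω = 153.2∠-12.9° Ω.
Step 5 — Power factor: PF = cos(φ) = Re(Z)/|Z| = 149.308/153.195 = 0.9746.
Step 6 — Type: Im(Z) = -34.29 ⇒ leading (phase φ = -12.9°).

PF = 0.9746 (leading, φ = -12.9°)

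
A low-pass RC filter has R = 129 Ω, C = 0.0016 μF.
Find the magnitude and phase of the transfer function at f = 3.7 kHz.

Step 1 — Angular frequency: ω = 2π·3700 = 2.325e+04 rad/s.
Step 2 — Transfer function: H(jω) = 1/(1 + jωRC).
Step 3 — Denominator: 1 + jωRC = 1 + j·2.325e+04·129·1.6e-09 = 1 + j0.004798.
Step 4 — H = 1 - j0.004798.
Step 5 — Magnitude: |H| = 1 (-0.0 dB); phase: φ = -0.3°.

|H| = 1 (-0.0 dB), φ = -0.3°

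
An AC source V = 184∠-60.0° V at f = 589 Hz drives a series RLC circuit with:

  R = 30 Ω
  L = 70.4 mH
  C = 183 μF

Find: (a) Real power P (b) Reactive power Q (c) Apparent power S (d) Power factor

Step 1 — Angular frequency: ω = 2π·f = 2π·589 = 3701 rad/s.
Step 2 — Component impedances:
  R: Z = R = 30 Ω
  L: Z = jωL = j·3701·0.0704 = 0 + j260.5 Ω
  C: Z = 1/(jωC) = -j/(ω·C) = 0 - j1.477 Ω
Step 3 — Series combination: Z_total = R + L + C = 30 + j259.1 Ω = 260.8∠83.4° Ω.
Step 4 — Source phasor: V = 184∠-60.0° V = 92 - j159.3 V.
Step 5 — Current: I = V / Z = -0.5664 - j0.4207 A = 0.7055∠-143.4° A.
Step 6 — Complex power: S = V·I* = 14.93 + j129 VA.
Step 7 — Real power: P = Re(S) = 14.93 W.
Step 8 — Reactive power: Q = Im(S) = 129 VAR.
Step 9 — Apparent power: |S| = 129.8 VA.
Step 10 — Power factor: PF = P/|S| = 0.115 (lagging).

(a) P = 14.93 W  (b) Q = 129 VAR  (c) S = 129.8 VA  (d) PF = 0.115 (lagging)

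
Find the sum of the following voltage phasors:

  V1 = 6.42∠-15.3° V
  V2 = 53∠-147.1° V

Step 1 — Convert each phasor to rectangular form:
  V1 = 6.42·(cos(-15.3°) + j·sin(-15.3°)) = 6.192 - j1.694 V
  V2 = 53·(cos(-147.1°) + j·sin(-147.1°)) = -44.5 - j28.79 V
Step 2 — Sum components: V_total = -38.31 - j30.48 V.
Step 3 — Convert to polar: |V_total| = 48.96 V, ∠V_total = -141.5°.

V_total = 48.96∠-141.5° V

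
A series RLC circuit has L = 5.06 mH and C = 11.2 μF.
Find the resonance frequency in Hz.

Step 1 — Resonance condition Im(Z)=0 gives ω₀ = 1/√(LC).
Step 2 — ω₀ = 1/√(0.00506·1.12e-05) = 4201 rad/s.
Step 3 — f₀ = ω₀/(2π) = 668.6 Hz.

f₀ = 668.6 Hz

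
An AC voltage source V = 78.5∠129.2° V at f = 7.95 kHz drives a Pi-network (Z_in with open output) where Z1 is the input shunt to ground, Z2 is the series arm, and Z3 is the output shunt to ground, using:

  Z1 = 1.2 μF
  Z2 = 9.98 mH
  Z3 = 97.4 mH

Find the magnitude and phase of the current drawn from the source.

Step 1 — Angular frequency: ω = 2π·f = 2π·7950 = 4.995e+04 rad/s.
Step 2 — Component impedances:
  Z1: Z = 1/(jωC) = -j/(ω·C) = 0 - j16.68 Ω
  Z2: Z = jωL = j·4.995e+04·0.00998 = 0 + j498.5 Ω
  Z3: Z = jωL = j·4.995e+04·0.0974 = 0 + j4865 Ω
Step 3 — With open output, the series arm Z2 and the output shunt Z3 appear in series to ground: Z2 + Z3 = 0 + j5364 Ω.
Step 4 — Parallel with input shunt Z1: Z_in = Z1 || (Z2 + Z3) = 0 - j16.73 Ω = 16.73∠-90.0° Ω.
Step 5 — Source phasor: V = 78.5∠129.2° V = -49.61 + j60.83 V.
Step 6 — Ohm's law: I = V / Z_total = (-49.61 + j60.83) / (0 - j16.73) = -3.635 - j2.965 A.
Step 7 — Convert to polar: |I| = 4.691 A, ∠I = -140.8°.

I = 4.691∠-140.8° A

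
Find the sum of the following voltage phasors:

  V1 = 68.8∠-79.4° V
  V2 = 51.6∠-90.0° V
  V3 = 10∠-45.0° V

Step 1 — Convert each phasor to rectangular form:
  V1 = 68.8·(cos(-79.4°) + j·sin(-79.4°)) = 12.66 - j67.63 V
  V2 = 51.6·(cos(-90.0°) + j·sin(-90.0°)) = 0 - j51.6 V
  V3 = 10·(cos(-45.0°) + j·sin(-45.0°)) = 7.071 - j7.071 V
Step 2 — Sum components: V_total = 19.73 - j126.3 V.
Step 3 — Convert to polar: |V_total| = 127.8 V, ∠V_total = -81.1°.

V_total = 127.8∠-81.1° V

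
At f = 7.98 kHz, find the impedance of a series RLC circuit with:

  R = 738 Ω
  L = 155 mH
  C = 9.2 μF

Step 1 — Angular frequency: ω = 2π·f = 2π·7980 = 5.014e+04 rad/s.
Step 2 — Component impedances:
  R: Z = R = 738 Ω
  L: Z = jωL = j·5.014e+04·0.155 = 0 + j7772 Ω
  C: Z = 1/(jωC) = -j/(ω·C) = 0 - j2.168 Ω
Step 3 — Series combination: Z_total = R + L + C = 738 + j7770 Ω = 7804∠84.6° Ω.

Z = 738 + j7770 Ω = 7804∠84.6° Ω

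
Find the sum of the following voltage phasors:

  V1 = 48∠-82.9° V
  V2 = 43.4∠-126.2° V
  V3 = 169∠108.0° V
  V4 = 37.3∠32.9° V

Step 1 — Convert each phasor to rectangular form:
  V1 = 48·(cos(-82.9°) + j·sin(-82.9°)) = 5.933 - j47.63 V
  V2 = 43.4·(cos(-126.2°) + j·sin(-126.2°)) = -25.63 - j35.02 V
  V3 = 169·(cos(108.0°) + j·sin(108.0°)) = -52.22 + j160.7 V
  V4 = 37.3·(cos(32.9°) + j·sin(32.9°)) = 31.32 + j20.26 V
Step 2 — Sum components: V_total = -40.61 + j98.33 V.
Step 3 — Convert to polar: |V_total| = 106.4 V, ∠V_total = 112.4°.

V_total = 106.4∠112.4° V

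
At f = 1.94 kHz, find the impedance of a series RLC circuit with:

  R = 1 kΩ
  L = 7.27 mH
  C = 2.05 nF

Step 1 — Angular frequency: ω = 2π·f = 2π·1940 = 1.219e+04 rad/s.
Step 2 — Component impedances:
  R: Z = R = 1000 Ω
  L: Z = jωL = j·1.219e+04·0.00727 = 0 + j88.62 Ω
  C: Z = 1/(jωC) = -j/(ω·C) = 0 - j4.002e+04 Ω
Step 3 — Series combination: Z_total = R + L + C = 1000 - j3.993e+04 Ω = 3.994e+04∠-88.6° Ω.

Z = 1000 - j3.993e+04 Ω = 3.994e+04∠-88.6° Ω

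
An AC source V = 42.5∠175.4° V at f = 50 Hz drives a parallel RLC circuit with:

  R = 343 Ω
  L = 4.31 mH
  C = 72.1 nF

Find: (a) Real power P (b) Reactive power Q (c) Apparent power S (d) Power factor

Step 1 — Angular frequency: ω = 2π·f = 2π·50 = 314.2 rad/s.
Step 2 — Component impedances:
  R: Z = R = 343 Ω
  L: Z = jωL = j·314.2·0.00431 = 0 + j1.354 Ω
  C: Z = 1/(jωC) = -j/(ω·C) = 0 - j4.415e+04 Ω
Step 3 — Parallel combination: 1/Z_total = 1/R + 1/L + 1/C; Z_total = 0.005345 + j1.354 Ω = 1.354∠89.8° Ω.
Step 4 — Source phasor: V = 42.5∠175.4° V = -42.36 + j3.408 V.
Step 5 — Current: I = V / Z = 2.394 + j31.3 A = 31.39∠85.6° A.
Step 6 — Complex power: S = V·I* = 5.266 + j1334 VA.
Step 7 — Real power: P = Re(S) = 5.266 W.
Step 8 — Reactive power: Q = Im(S) = 1334 VAR.
Step 9 — Apparent power: |S| = 1334 VA.
Step 10 — Power factor: PF = P/|S| = 0.003948 (lagging).

(a) P = 5.266 W  (b) Q = 1334 VAR  (c) S = 1334 VA  (d) PF = 0.003948 (lagging)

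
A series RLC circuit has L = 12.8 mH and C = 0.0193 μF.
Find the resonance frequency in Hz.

Step 1 — Resonance condition Im(Z)=0 gives ω₀ = 1/√(LC).
Step 2 — ω₀ = 1/√(0.0128·1.93e-08) = 6.362e+04 rad/s.
Step 3 — f₀ = ω₀/(2π) = 1.013e+04 Hz.

f₀ = 1.013e+04 Hz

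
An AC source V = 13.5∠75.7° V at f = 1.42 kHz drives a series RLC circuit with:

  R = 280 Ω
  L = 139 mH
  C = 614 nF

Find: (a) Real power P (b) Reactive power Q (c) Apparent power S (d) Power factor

Step 1 — Angular frequency: ω = 2π·f = 2π·1420 = 8922 rad/s.
Step 2 — Component impedances:
  R: Z = R = 280 Ω
  L: Z = jωL = j·8922·0.139 = 0 + j1240 Ω
  C: Z = 1/(jωC) = -j/(ω·C) = 0 - j182.5 Ω
Step 3 — Series combination: Z_total = R + L + C = 280 + j1058 Ω = 1094∠75.2° Ω.
Step 4 — Source phasor: V = 13.5∠75.7° V = 3.334 + j13.08 V.
Step 5 — Current: I = V / Z = 0.01234 + j0.0001138 A = 0.01234∠0.5° A.
Step 6 — Complex power: S = V·I* = 0.04263 + j0.161 VA.
Step 7 — Real power: P = Re(S) = 0.04263 W.
Step 8 — Reactive power: Q = Im(S) = 0.161 VAR.
Step 9 — Apparent power: |S| = 0.1666 VA.
Step 10 — Power factor: PF = P/|S| = 0.2559 (lagging).

(a) P = 0.04263 W  (b) Q = 0.161 VAR  (c) S = 0.1666 VA  (d) PF = 0.2559 (lagging)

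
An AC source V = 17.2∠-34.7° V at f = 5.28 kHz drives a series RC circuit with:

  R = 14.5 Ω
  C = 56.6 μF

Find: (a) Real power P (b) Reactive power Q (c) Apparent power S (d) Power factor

Step 1 — Angular frequency: ω = 2π·f = 2π·5280 = 3.318e+04 rad/s.
Step 2 — Component impedances:
  R: Z = R = 14.5 Ω
  C: Z = 1/(jωC) = -j/(ω·C) = 0 - j0.5326 Ω
Step 3 — Series combination: Z_total = R + C = 14.5 - j0.5326 Ω = 14.51∠-2.1° Ω.
Step 4 — Source phasor: V = 17.2∠-34.7° V = 14.14 - j9.792 V.
Step 5 — Current: I = V / Z = 0.9987 - j0.6386 A = 1.185∠-32.6° A.
Step 6 — Complex power: S = V·I* = 20.38 - j0.7484 VA.
Step 7 — Real power: P = Re(S) = 20.38 W.
Step 8 — Reactive power: Q = Im(S) = -0.7484 VAR.
Step 9 — Apparent power: |S| = 20.39 VA.
Step 10 — Power factor: PF = P/|S| = 0.9993 (leading).

(a) P = 20.38 W  (b) Q = -0.7484 VAR  (c) S = 20.39 VA  (d) PF = 0.9993 (leading)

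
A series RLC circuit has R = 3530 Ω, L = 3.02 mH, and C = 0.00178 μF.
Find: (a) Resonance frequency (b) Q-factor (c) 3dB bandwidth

Step 1 — Resonance condition Im(Z)=0 gives ω₀ = 1/√(LC).
Step 2 — ω₀ = 1/√(0.00302·1.78e-09) = 4.313e+05 rad/s.
Step 3 — f₀ = ω₀/(2π) = 6.864e+04 Hz.
Step 4 — Series Q: Q = ω₀L/R = 4.313e+05·0.00302/3530 = 0.369.
Step 5 — 3dB bandwidth: Δω = ω₀/Q = 1.169e+06 rad/s; BW = Δω/(2π) = 1.86e+05 Hz.

(a) f₀ = 6.864e+04 Hz  (b) Q = 0.369  (c) BW = 1.86e+05 Hz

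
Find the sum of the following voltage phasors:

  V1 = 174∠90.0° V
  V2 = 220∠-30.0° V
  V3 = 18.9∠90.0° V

Step 1 — Convert each phasor to rectangular form:
  V1 = 174·(cos(90.0°) + j·sin(90.0°)) = 0 + j174 V
  V2 = 220·(cos(-30.0°) + j·sin(-30.0°)) = 190.5 - j110 V
  V3 = 18.9·(cos(90.0°) + j·sin(90.0°)) = 0 + j18.9 V
Step 2 — Sum components: V_total = 190.5 + j82.9 V.
Step 3 — Convert to polar: |V_total| = 207.8 V, ∠V_total = 23.5°.

V_total = 207.8∠23.5° V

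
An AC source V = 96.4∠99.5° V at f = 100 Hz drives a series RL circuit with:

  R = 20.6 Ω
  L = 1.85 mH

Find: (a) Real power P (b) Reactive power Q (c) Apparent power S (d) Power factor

Step 1 — Angular frequency: ω = 2π·f = 2π·100 = 628.3 rad/s.
Step 2 — Component impedances:
  R: Z = R = 20.6 Ω
  L: Z = jωL = j·628.3·0.00185 = 0 + j1.162 Ω
Step 3 — Series combination: Z_total = R + L = 20.6 + j1.162 Ω = 20.63∠3.2° Ω.
Step 4 — Source phasor: V = 96.4∠99.5° V = -15.91 + j95.08 V.
Step 5 — Current: I = V / Z = -0.5103 + j4.644 A = 4.672∠96.3° A.
Step 6 — Complex power: S = V·I* = 449.7 + j25.37 VA.
Step 7 — Real power: P = Re(S) = 449.7 W.
Step 8 — Reactive power: Q = Im(S) = 25.37 VAR.
Step 9 — Apparent power: |S| = 450.4 VA.
Step 10 — Power factor: PF = P/|S| = 0.9984 (lagging).

(a) P = 449.7 W  (b) Q = 25.37 VAR  (c) S = 450.4 VA  (d) PF = 0.9984 (lagging)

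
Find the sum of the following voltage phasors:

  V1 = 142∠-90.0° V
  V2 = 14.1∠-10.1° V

Step 1 — Convert each phasor to rectangular form:
  V1 = 142·(cos(-90.0°) + j·sin(-90.0°)) = 0 - j142 V
  V2 = 14.1·(cos(-10.1°) + j·sin(-10.1°)) = 13.88 - j2.473 V
Step 2 — Sum components: V_total = 13.88 - j144.5 V.
Step 3 — Convert to polar: |V_total| = 145.1 V, ∠V_total = -84.5°.

V_total = 145.1∠-84.5° V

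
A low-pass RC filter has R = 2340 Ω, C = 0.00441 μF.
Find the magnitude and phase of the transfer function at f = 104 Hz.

Step 1 — Angular frequency: ω = 2π·104 = 653.5 rad/s.
Step 2 — Transfer function: H(jω) = 1/(1 + jωRC).
Step 3 — Denominator: 1 + jωRC = 1 + j·653.5·2340·4.41e-09 = 1 + j0.006743.
Step 4 — H = 1 - j0.006743.
Step 5 — Magnitude: |H| = 1 (-0.0 dB); phase: φ = -0.4°.

|H| = 1 (-0.0 dB), φ = -0.4°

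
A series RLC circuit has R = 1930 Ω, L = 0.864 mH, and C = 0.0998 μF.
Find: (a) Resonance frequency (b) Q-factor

Step 1 — Resonance condition Im(Z)=0 gives ω₀ = 1/√(LC).
Step 2 — ω₀ = 1/√(0.000864·9.98e-08) = 1.077e+05 rad/s.
Step 3 — f₀ = ω₀/(2π) = 1.714e+04 Hz.
Step 4 — Series Q: Q = ω₀L/R = 1.077e+05·0.000864/1930 = 0.04821.

(a) f₀ = 1.714e+04 Hz  (b) Q = 0.04821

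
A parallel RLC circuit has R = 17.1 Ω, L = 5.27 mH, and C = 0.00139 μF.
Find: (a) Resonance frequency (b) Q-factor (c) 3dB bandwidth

Step 1 — Resonance: ω₀ = 1/√(LC) = 1/√(0.00527·1.39e-09) = 3.695e+05 rad/s.
Step 2 — f₀ = ω₀/(2π) = 5.88e+04 Hz.
Step 3 — Parallel Q: Q = R/(ω₀L) = 17.1/(3.695e+05·0.00527) = 0.008782.
Step 4 — Bandwidth: Δω = ω₀/Q = 4.207e+07 rad/s; BW = Δω/(2π) = 6.696e+06 Hz.

(a) f₀ = 5.88e+04 Hz  (b) Q = 0.008782  (c) BW = 6.696e+06 Hz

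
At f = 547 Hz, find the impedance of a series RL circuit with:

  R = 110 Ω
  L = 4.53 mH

Step 1 — Angular frequency: ω = 2π·f = 2π·547 = 3437 rad/s.
Step 2 — Component impedances:
  R: Z = R = 110 Ω
  L: Z = jωL = j·3437·0.00453 = 0 + j15.57 Ω
Step 3 — Series combination: Z_total = R + L = 110 + j15.57 Ω = 111.1∠8.1° Ω.

Z = 110 + j15.57 Ω = 111.1∠8.1° Ω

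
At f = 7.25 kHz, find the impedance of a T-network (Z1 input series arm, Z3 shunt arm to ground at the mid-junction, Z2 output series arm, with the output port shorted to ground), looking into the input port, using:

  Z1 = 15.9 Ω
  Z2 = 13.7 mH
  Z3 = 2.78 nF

Step 1 — Angular frequency: ω = 2π·f = 2π·7250 = 4.555e+04 rad/s.
Step 2 — Component impedances:
  Z1: Z = R = 15.9 Ω
  Z2: Z = jωL = j·4.555e+04·0.0137 = 0 + j624.1 Ω
  Z3: Z = 1/(jωC) = -j/(ω·C) = 0 - j7897 Ω
Step 3 — With the output port shorted to ground, the output series arm Z2 runs from the junction to ground; the shunt arm Z3 also runs from the junction to ground. They appear in parallel: Z3 || Z2 = 0 + j677.6 Ω.
Step 4 — Series with input arm Z1: Z_in = Z1 + (Z3 || Z2) = 15.9 + j677.6 Ω = 677.8∠88.7° Ω.

Z = 15.9 + j677.6 Ω = 677.8∠88.7° Ω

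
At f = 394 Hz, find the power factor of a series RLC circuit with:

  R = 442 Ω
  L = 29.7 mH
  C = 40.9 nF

Step 1 — Angular frequency: ω = 2π·f = 2π·394 = 2476 rad/s.
Step 2 — Component impedances:
  R: Z = R = 442 Ω
  L: Z = jωL = j·2476·0.0297 = 0 + j73.52 Ω
  C: Z = 1/(jωC) = -j/(ω·C) = 0 - j9876 Ω
Step 3 — Series combination: Z_total = R + L + C = 442 - j9803 Ω = 9813∠-87.4° Ω.
Step 4 — Power factor: PF = cos(φ) = Re(Z)/|Z| = 442/9813 = 0.04504.
Step 5 — Type: Im(Z) = -9803 ⇒ leading (phase φ = -87.4°).

PF = 0.04504 (leading, φ = -87.4°)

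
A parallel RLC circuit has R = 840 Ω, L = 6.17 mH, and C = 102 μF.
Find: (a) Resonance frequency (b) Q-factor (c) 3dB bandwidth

Step 1 — Resonance: ω₀ = 1/√(LC) = 1/√(0.00617·0.000102) = 1261 rad/s.
Step 2 — f₀ = ω₀/(2π) = 200.6 Hz.
Step 3 — Parallel Q: Q = R/(ω₀L) = 840/(1261·0.00617) = 108.
Step 4 — Bandwidth: Δω = ω₀/Q = 11.67 rad/s; BW = Δω/(2π) = 1.858 Hz.

(a) f₀ = 200.6 Hz  (b) Q = 108  (c) BW = 1.858 Hz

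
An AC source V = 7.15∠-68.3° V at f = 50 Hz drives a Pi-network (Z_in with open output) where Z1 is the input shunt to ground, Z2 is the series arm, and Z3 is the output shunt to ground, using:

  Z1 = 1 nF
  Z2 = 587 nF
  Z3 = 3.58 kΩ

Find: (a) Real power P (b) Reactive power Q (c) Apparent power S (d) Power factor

Step 1 — Angular frequency: ω = 2π·f = 2π·50 = 314.2 rad/s.
Step 2 — Component impedances:
  Z1: Z = 1/(jωC) = -j/(ω·C) = 0 - j3.183e+06 Ω
  Z2: Z = 1/(jωC) = -j/(ω·C) = 0 - j5423 Ω
  Z3: Z = R = 3580 Ω
Step 3 — With open output, the series arm Z2 and the output shunt Z3 appear in series to ground: Z2 + Z3 = 3580 - j5423 Ω.
Step 4 — Parallel with input shunt Z1: Z_in = Z1 || (Z2 + Z3) = 3568 - j5417 Ω = 6487∠-56.6° Ω.
Step 5 — Source phasor: V = 7.15∠-68.3° V = 2.644 - j6.643 V.
Step 6 — Current: I = V / Z = 0.001079 - j0.0002229 A = 0.001102∠-11.7° A.
Step 7 — Complex power: S = V·I* = 0.004335 - j0.006582 VA.
Step 8 — Real power: P = Re(S) = 0.004335 W.
Step 9 — Reactive power: Q = Im(S) = -0.006582 VAR.
Step 10 — Apparent power: |S| = 0.007881 VA.
Step 11 — Power factor: PF = P/|S| = 0.55 (leading).

(a) P = 0.004335 W  (b) Q = -0.006582 VAR  (c) S = 0.007881 VA  (d) PF = 0.55 (leading)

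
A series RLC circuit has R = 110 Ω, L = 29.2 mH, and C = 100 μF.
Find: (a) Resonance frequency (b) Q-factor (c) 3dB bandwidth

Step 1 — Resonance: ω₀ = 1/√(LC) = 1/√(0.0292·0.0001) = 585.2 rad/s.
Step 2 — f₀ = ω₀/(2π) = 93.14 Hz.
Step 3 — Series Q: Q = ω₀L/R = 585.2·0.0292/110 = 0.1553.
Step 4 — Bandwidth: Δω = ω₀/Q = 3767 rad/s; BW = Δω/(2π) = 599.6 Hz.

(a) f₀ = 93.14 Hz  (b) Q = 0.1553  (c) BW = 599.6 Hz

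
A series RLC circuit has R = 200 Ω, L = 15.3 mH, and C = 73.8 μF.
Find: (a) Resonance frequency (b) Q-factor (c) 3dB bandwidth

Step 1 — Resonance condition Im(Z)=0 gives ω₀ = 1/√(LC).
Step 2 — ω₀ = 1/√(0.0153·7.38e-05) = 941.1 rad/s.
Step 3 — f₀ = ω₀/(2π) = 149.8 Hz.
Step 4 — Series Q: Q = ω₀L/R = 941.1·0.0153/200 = 0.07199.
Step 5 — 3dB bandwidth: Δω = ω₀/Q = 1.307e+04 rad/s; BW = Δω/(2π) = 2080 Hz.

(a) f₀ = 149.8 Hz  (b) Q = 0.07199  (c) BW = 2080 Hz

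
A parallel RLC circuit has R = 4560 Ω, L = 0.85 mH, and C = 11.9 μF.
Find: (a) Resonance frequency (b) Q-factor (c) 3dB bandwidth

Step 1 — Resonance: ω₀ = 1/√(LC) = 1/√(0.00085·1.19e-05) = 9943 rad/s.
Step 2 — f₀ = ω₀/(2π) = 1582 Hz.
Step 3 — Parallel Q: Q = R/(ω₀L) = 4560/(9943·0.00085) = 539.5.
Step 4 — Bandwidth: Δω = ω₀/Q = 18.43 rad/s; BW = Δω/(2π) = 2.933 Hz.

(a) f₀ = 1582 Hz  (b) Q = 539.5  (c) BW = 2.933 Hz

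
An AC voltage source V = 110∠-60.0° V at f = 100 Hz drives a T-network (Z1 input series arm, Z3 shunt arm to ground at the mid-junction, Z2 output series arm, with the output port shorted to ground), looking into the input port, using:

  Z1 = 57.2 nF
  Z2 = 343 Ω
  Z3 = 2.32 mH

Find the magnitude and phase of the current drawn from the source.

Step 1 — Angular frequency: ω = 2π·f = 2π·100 = 628.3 rad/s.
Step 2 — Component impedances:
  Z1: Z = 1/(jωC) = -j/(ω·C) = 0 - j2.782e+04 Ω
  Z2: Z = R = 343 Ω
  Z3: Z = jωL = j·628.3·0.00232 = 0 + j1.458 Ω
Step 3 — With the output port shorted to ground, the output series arm Z2 runs from the junction to ground; the shunt arm Z3 also runs from the junction to ground. They appear in parallel: Z3 || Z2 = 0.006195 + j1.458 Ω.
Step 4 — Series with input arm Z1: Z_in = Z1 + (Z3 || Z2) = 0.006195 - j2.782e+04 Ω = 2.782e+04∠-90.0° Ω.
Step 5 — Source phasor: V = 110∠-60.0° V = 55 - j95.26 V.
Step 6 — Ohm's law: I = V / Z_total = (55 - j95.26) / (0.006195 - j2.782e+04) = 0.003424 + j0.001977 A.
Step 7 — Convert to polar: |I| = 0.003954 A, ∠I = 30.0°.

I = 0.003954∠30.0° A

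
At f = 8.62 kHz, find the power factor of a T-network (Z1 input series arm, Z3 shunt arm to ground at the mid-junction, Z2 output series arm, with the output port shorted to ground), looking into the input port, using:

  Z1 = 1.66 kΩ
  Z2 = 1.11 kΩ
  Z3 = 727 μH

Step 1 — Angular frequency: ω = 2π·f = 2π·8620 = 5.416e+04 rad/s.
Step 2 — Component impedances:
  Z1: Z = R = 1660 Ω
  Z2: Z = R = 1110 Ω
  Z3: Z = jωL = j·5.416e+04·0.000727 = 0 + j39.38 Ω
Step 3 — With the output port shorted to ground, the output series arm Z2 runs from the junction to ground; the shunt arm Z3 also runs from the junction to ground. They appear in parallel: Z3 || Z2 = 1.395 + j39.33 Ω.
Step 4 — Series with input arm Z1: Z_in = Z1 + (Z3 || Z2) = 1661 + j39.33 Ω = 1662∠1.4° Ω.
Step 5 — Power factor: PF = cos(φ) = Re(Z)/|Z| = 1661.4/1661.9 = 0.9997.
Step 6 — Type: Im(Z) = 39.33 ⇒ lagging (phase φ = 1.4°).

PF = 0.9997 (lagging, φ = 1.4°)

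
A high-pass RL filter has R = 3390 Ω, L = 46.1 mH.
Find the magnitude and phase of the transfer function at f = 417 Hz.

Step 1 — Angular frequency: ω = 2π·417 = 2620 rad/s.
Step 2 — Transfer function: H(jω) = jωL/(R + jωL).
Step 3 — Numerator jωL = j·120.8; denominator R + jωL = 3390 + j120.8.
Step 4 — H = 0.001268 + j0.03558.
Step 5 — Magnitude: |H| = 0.03561 (-29.0 dB); phase: φ = 88.0°.

|H| = 0.03561 (-29.0 dB), φ = 88.0°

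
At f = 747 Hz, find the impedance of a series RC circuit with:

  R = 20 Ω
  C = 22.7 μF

Step 1 — Angular frequency: ω = 2π·f = 2π·747 = 4694 rad/s.
Step 2 — Component impedances:
  R: Z = R = 20 Ω
  C: Z = 1/(jωC) = -j/(ω·C) = 0 - j9.386 Ω
Step 3 — Series combination: Z_total = R + C = 20 - j9.386 Ω = 22.09∠-25.1° Ω.

Z = 20 - j9.386 Ω = 22.09∠-25.1° Ω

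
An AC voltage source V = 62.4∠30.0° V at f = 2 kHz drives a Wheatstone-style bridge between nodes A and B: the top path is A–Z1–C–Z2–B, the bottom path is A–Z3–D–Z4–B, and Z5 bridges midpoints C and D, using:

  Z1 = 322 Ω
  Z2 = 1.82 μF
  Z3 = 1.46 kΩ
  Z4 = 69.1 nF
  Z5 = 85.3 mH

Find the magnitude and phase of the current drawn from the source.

Step 1 — Angular frequency: ω = 2π·f = 2π·2000 = 1.257e+04 rad/s.
Step 2 — Component impedances:
  Z1: Z = R = 322 Ω
  Z2: Z = 1/(jωC) = -j/(ω·C) = 0 - j43.72 Ω
  Z3: Z = R = 1460 Ω
  Z4: Z = 1/(jωC) = -j/(ω·C) = 0 - j1152 Ω
  Z5: Z = jωL = j·1.257e+04·0.0853 = 0 + j1072 Ω
Step 3 — Bridge requires nodal analysis (the Z5 bridge couples midpoints C and D, so the two paths cannot be reduced to a simple series/parallel combination). Setting node B to ground and injecting 1 A at node A, the 3-node admittance system at A, C, D solves to V_A = Z_AB = 299.8 - j35.95 Ω = 301.9∠-6.8° Ω.
Step 4 — Source phasor: V = 62.4∠30.0° V = 54.04 + j31.2 V.
Step 5 — Ohm's law: I = V / Z_total = (54.04 + j31.2) / (299.8 - j35.95) = 0.1654 + j0.1239 A.
Step 6 — Convert to polar: |I| = 0.2067 A, ∠I = 36.8°.

I = 0.2067∠36.8° A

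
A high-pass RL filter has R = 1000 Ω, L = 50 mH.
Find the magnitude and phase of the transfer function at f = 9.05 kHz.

Step 1 — Angular frequency: ω = 2π·9050 = 5.686e+04 rad/s.
Step 2 — Transfer function: H(jω) = jωL/(R + jωL).
Step 3 — Numerator jωL = j·2843; denominator R + jωL = 1000 + j2843.
Step 4 — H = 0.8899 + j0.313.
Step 5 — Magnitude: |H| = 0.9434 (-0.5 dB); phase: φ = 19.4°.

|H| = 0.9434 (-0.5 dB), φ = 19.4°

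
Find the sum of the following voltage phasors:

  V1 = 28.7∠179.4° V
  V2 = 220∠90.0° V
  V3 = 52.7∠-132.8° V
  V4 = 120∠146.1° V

Step 1 — Convert each phasor to rectangular form:
  V1 = 28.7·(cos(179.4°) + j·sin(179.4°)) = -28.7 + j0.3005 V
  V2 = 220·(cos(90.0°) + j·sin(90.0°)) = 0 + j220 V
  V3 = 52.7·(cos(-132.8°) + j·sin(-132.8°)) = -35.81 - j38.67 V
  V4 = 120·(cos(146.1°) + j·sin(146.1°)) = -99.6 + j66.93 V
Step 2 — Sum components: V_total = -164.1 + j248.6 V.
Step 3 — Convert to polar: |V_total| = 297.8 V, ∠V_total = 123.4°.

V_total = 297.8∠123.4° V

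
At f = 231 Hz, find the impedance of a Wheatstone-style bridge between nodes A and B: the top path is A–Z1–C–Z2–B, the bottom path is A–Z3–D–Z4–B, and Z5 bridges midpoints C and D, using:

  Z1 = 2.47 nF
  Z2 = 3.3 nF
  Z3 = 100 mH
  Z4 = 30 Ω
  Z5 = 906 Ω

Step 1 — Angular frequency: ω = 2π·f = 2π·231 = 1451 rad/s.
Step 2 — Component impedances:
  Z1: Z = 1/(jωC) = -j/(ω·C) = 0 - j2.789e+05 Ω
  Z2: Z = 1/(jωC) = -j/(ω·C) = 0 - j2.088e+05 Ω
  Z3: Z = jωL = j·1451·0.1 = 0 + j145.1 Ω
  Z4: Z = R = 30 Ω
  Z5: Z = R = 906 Ω
Step 3 — Bridge requires nodal analysis (the Z5 bridge couples midpoints C and D, so the two paths cannot be reduced to a simple series/parallel combination). Setting node B to ground and injecting 1 A at node A, the 3-node admittance system at A, C, D solves to V_A = Z_AB = 30 + j145.2 Ω = 148.3∠78.3° Ω.

Z = 30 + j145.2 Ω = 148.3∠78.3° Ω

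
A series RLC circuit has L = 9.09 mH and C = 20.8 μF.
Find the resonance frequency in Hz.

Step 1 — Resonance condition Im(Z)=0 gives ω₀ = 1/√(LC).
Step 2 — ω₀ = 1/√(0.00909·2.08e-05) = 2300 rad/s.
Step 3 — f₀ = ω₀/(2π) = 366 Hz.

f₀ = 366 Hz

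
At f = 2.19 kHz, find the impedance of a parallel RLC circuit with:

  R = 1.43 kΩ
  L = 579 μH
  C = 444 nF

Step 1 — Angular frequency: ω = 2π·f = 2π·2190 = 1.376e+04 rad/s.
Step 2 — Component impedances:
  R: Z = R = 1430 Ω
  L: Z = jωL = j·1.376e+04·0.000579 = 0 + j7.967 Ω
  C: Z = 1/(jωC) = -j/(ω·C) = 0 - j163.7 Ω
Step 3 — Parallel combination: 1/Z_total = 1/R + 1/L + 1/C; Z_total = 0.04905 + j8.375 Ω = 8.375∠89.7° Ω.

Z = 0.04905 + j8.375 Ω = 8.375∠89.7° Ω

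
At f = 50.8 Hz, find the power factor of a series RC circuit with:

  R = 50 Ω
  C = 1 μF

Step 1 — Angular frequency: ω = 2π·f = 2π·50.8 = 319.2 rad/s.
Step 2 — Component impedances:
  R: Z = R = 50 Ω
  C: Z = 1/(jωC) = -j/(ω·C) = 0 - j3133 Ω
Step 3 — Series combination: Z_total = R + C = 50 - j3133 Ω = 3133∠-89.1° Ω.
Step 4 — Power factor: PF = cos(φ) = Re(Z)/|Z| = 50/3133 = 0.01596.
Step 5 — Type: Im(Z) = -3133 ⇒ leading (phase φ = -89.1°).

PF = 0.01596 (leading, φ = -89.1°)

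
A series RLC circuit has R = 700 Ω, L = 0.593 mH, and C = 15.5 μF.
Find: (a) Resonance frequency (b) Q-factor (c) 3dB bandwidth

Step 1 — Resonance condition Im(Z)=0 gives ω₀ = 1/√(LC).
Step 2 — ω₀ = 1/√(0.000593·1.55e-05) = 1.043e+04 rad/s.
Step 3 — f₀ = ω₀/(2π) = 1660 Hz.
Step 4 — Series Q: Q = ω₀L/R = 1.043e+04·0.000593/700 = 0.008836.
Step 5 — 3dB bandwidth: Δω = ω₀/Q = 1.18e+06 rad/s; BW = Δω/(2π) = 1.879e+05 Hz.

(a) f₀ = 1660 Hz  (b) Q = 0.008836  (c) BW = 1.879e+05 Hz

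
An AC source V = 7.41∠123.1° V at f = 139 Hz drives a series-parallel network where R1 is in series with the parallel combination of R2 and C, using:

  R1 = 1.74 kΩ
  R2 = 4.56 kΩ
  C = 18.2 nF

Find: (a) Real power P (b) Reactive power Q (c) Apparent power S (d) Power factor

Step 1 — Angular frequency: ω = 2π·f = 2π·139 = 873.4 rad/s.
Step 2 — Component impedances:
  R1: Z = R = 1740 Ω
  R2: Z = R = 4560 Ω
  C: Z = 1/(jωC) = -j/(ω·C) = 0 - j6.291e+04 Ω
Step 3 — Parallel branch: R2 || C = 1/(1/R2 + 1/C) = 4536 - j328.8 Ω.
Step 4 — Series with R1: Z_total = R1 + (R2 || C) = 6276 - j328.8 Ω = 6285∠-3.0° Ω.
Step 5 — Source phasor: V = 7.41∠123.1° V = -4.047 + j6.207 V.
Step 6 — Current: I = V / Z = -0.0006947 + j0.0009527 A = 0.001179∠126.1° A.
Step 7 — Complex power: S = V·I* = 0.008725 - j0.0004571 VA.
Step 8 — Real power: P = Re(S) = 0.008725 W.
Step 9 — Reactive power: Q = Im(S) = -0.0004571 VAR.
Step 10 — Apparent power: |S| = 0.008737 VA.
Step 11 — Power factor: PF = P/|S| = 0.9986 (leading).

(a) P = 0.008725 W  (b) Q = -0.0004571 VAR  (c) S = 0.008737 VA  (d) PF = 0.9986 (leading)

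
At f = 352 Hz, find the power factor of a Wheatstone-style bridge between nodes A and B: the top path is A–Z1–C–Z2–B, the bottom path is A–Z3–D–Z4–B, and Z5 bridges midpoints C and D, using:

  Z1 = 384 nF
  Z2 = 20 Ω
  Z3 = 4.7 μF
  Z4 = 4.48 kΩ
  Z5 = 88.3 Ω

Step 1 — Angular frequency: ω = 2π·f = 2π·352 = 2212 rad/s.
Step 2 — Component impedances:
  Z1: Z = 1/(jωC) = -j/(ω·C) = 0 - j1177 Ω
  Z2: Z = R = 20 Ω
  Z3: Z = 1/(jωC) = -j/(ω·C) = 0 - j96.2 Ω
  Z4: Z = R = 4480 Ω
  Z5: Z = R = 88.3 Ω
Step 3 — Bridge requires nodal analysis (the Z5 bridge couples midpoints C and D, so the two paths cannot be reduced to a simple series/parallel combination). Setting node B to ground and injecting 1 A at node A, the 3-node admittance system at A, C, D solves to V_A = Z_AB = 92.88 - j93.9 Ω = 132.1∠-45.3° Ω.
Step 4 — Power factor: PF = cos(φ) = Re(Z)/|Z| = 92.877/132.07 = 0.7032.
Step 5 — Type: Im(Z) = -93.9 ⇒ leading (phase φ = -45.3°).

PF = 0.7032 (leading, φ = -45.3°)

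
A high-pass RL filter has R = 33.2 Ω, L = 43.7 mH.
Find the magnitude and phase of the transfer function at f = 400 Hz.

Step 1 — Angular frequency: ω = 2π·400 = 2513 rad/s.
Step 2 — Transfer function: H(jω) = jωL/(R + jωL).
Step 3 — Numerator jωL = j·109.8; denominator R + jωL = 33.2 + j109.8.
Step 4 — H = 0.9163 + j0.277.
Step 5 — Magnitude: |H| = 0.9572 (-0.4 dB); phase: φ = 16.8°.

|H| = 0.9572 (-0.4 dB), φ = 16.8°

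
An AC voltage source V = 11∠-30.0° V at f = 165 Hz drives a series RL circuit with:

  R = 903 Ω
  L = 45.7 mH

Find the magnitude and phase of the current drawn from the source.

Step 1 — Angular frequency: ω = 2π·f = 2π·165 = 1037 rad/s.
Step 2 — Component impedances:
  R: Z = R = 903 Ω
  L: Z = jωL = j·1037·0.0457 = 0 + j47.38 Ω
Step 3 — Series combination: Z_total = R + L = 903 + j47.38 Ω = 904.2∠3.0° Ω.
Step 4 — Source phasor: V = 11∠-30.0° V = 9.526 - j5.5 V.
Step 5 — Ohm's law: I = V / Z_total = (9.526 - j5.5) / (903 + j47.38) = 0.0102 - j0.006626 A.
Step 6 — Convert to polar: |I| = 0.01216 A, ∠I = -33.0°.

I = 0.01216∠-33.0° A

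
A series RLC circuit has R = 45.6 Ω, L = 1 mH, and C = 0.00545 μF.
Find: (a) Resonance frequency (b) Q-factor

Step 1 — Resonance condition Im(Z)=0 gives ω₀ = 1/√(LC).
Step 2 — ω₀ = 1/√(0.001·5.45e-09) = 4.284e+05 rad/s.
Step 3 — f₀ = ω₀/(2π) = 6.817e+04 Hz.
Step 4 — Series Q: Q = ω₀L/R = 4.284e+05·0.001/45.6 = 9.394.

(a) f₀ = 6.817e+04 Hz  (b) Q = 9.394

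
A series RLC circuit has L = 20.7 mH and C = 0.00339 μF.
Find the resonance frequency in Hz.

Step 1 — Resonance condition Im(Z)=0 gives ω₀ = 1/√(LC).
Step 2 — ω₀ = 1/√(0.0207·3.39e-09) = 1.194e+05 rad/s.
Step 3 — f₀ = ω₀/(2π) = 1.9e+04 Hz.

f₀ = 1.9e+04 Hz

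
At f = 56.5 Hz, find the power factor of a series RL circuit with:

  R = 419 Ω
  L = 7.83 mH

Step 1 — Angular frequency: ω = 2π·f = 2π·56.5 = 355 rad/s.
Step 2 — Component impedances:
  R: Z = R = 419 Ω
  L: Z = jωL = j·355·0.00783 = 0 + j2.78 Ω
Step 3 — Series combination: Z_total = R + L = 419 + j2.78 Ω = 419∠0.4° Ω.
Step 4 — Power factor: PF = cos(φ) = Re(Z)/|Z| = 419/419 = 1.
Step 5 — Type: Im(Z) = 2.78 ⇒ lagging (phase φ = 0.4°).

PF = 1 (lagging, φ = 0.4°)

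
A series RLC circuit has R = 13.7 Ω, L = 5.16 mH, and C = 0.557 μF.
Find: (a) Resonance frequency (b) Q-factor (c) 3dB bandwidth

Step 1 — Resonance: ω₀ = 1/√(LC) = 1/√(0.00516·5.57e-07) = 1.865e+04 rad/s.
Step 2 — f₀ = ω₀/(2π) = 2969 Hz.
Step 3 — Series Q: Q = ω₀L/R = 1.865e+04·0.00516/13.7 = 7.025.
Step 4 — Bandwidth: Δω = ω₀/Q = 2655 rad/s; BW = Δω/(2π) = 422.6 Hz.

(a) f₀ = 2969 Hz  (b) Q = 7.025  (c) BW = 422.6 Hz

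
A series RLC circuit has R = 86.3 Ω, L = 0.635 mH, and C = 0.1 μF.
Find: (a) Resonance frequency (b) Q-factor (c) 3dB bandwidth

Step 1 — Resonance: ω₀ = 1/√(LC) = 1/√(0.000635·1e-07) = 1.255e+05 rad/s.
Step 2 — f₀ = ω₀/(2π) = 1.997e+04 Hz.
Step 3 — Series Q: Q = ω₀L/R = 1.255e+05·0.000635/86.3 = 0.9234.
Step 4 — Bandwidth: Δω = ω₀/Q = 1.359e+05 rad/s; BW = Δω/(2π) = 2.163e+04 Hz.

(a) f₀ = 1.997e+04 Hz  (b) Q = 0.9234  (c) BW = 2.163e+04 Hz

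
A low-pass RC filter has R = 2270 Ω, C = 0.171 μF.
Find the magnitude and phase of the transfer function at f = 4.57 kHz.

Step 1 — Angular frequency: ω = 2π·4570 = 2.871e+04 rad/s.
Step 2 — Transfer function: H(jω) = 1/(1 + jωRC).
Step 3 — Denominator: 1 + jωRC = 1 + j·2.871e+04·2270·1.71e-07 = 1 + j11.15.
Step 4 — H = 0.007985 - j0.089.
Step 5 — Magnitude: |H| = 0.08936 (-21.0 dB); phase: φ = -84.9°.

|H| = 0.08936 (-21.0 dB), φ = -84.9°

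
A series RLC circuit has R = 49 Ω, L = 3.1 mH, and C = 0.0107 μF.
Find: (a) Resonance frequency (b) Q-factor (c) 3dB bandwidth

Step 1 — Resonance condition Im(Z)=0 gives ω₀ = 1/√(LC).
Step 2 — ω₀ = 1/√(0.0031·1.07e-08) = 1.736e+05 rad/s.
Step 3 — f₀ = ω₀/(2π) = 2.763e+04 Hz.
Step 4 — Series Q: Q = ω₀L/R = 1.736e+05·0.0031/49 = 10.98.
Step 5 — 3dB bandwidth: Δω = ω₀/Q = 1.581e+04 rad/s; BW = Δω/(2π) = 2516 Hz.

(a) f₀ = 2.763e+04 Hz  (b) Q = 10.98  (c) BW = 2516 Hz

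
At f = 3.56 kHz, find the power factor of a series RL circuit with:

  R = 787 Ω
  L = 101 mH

Step 1 — Angular frequency: ω = 2π·f = 2π·3560 = 2.237e+04 rad/s.
Step 2 — Component impedances:
  R: Z = R = 787 Ω
  L: Z = jωL = j·2.237e+04·0.101 = 0 + j2259 Ω
Step 3 — Series combination: Z_total = R + L = 787 + j2259 Ω = 2392∠70.8° Ω.
Step 4 — Power factor: PF = cos(φ) = Re(Z)/|Z| = 787/2392 = 0.329.
Step 5 — Type: Im(Z) = 2259 ⇒ lagging (phase φ = 70.8°).

PF = 0.329 (lagging, φ = 70.8°)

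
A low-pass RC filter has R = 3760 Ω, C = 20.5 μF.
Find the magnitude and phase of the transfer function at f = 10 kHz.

Step 1 — Angular frequency: ω = 2π·1e+04 = 6.283e+04 rad/s.
Step 2 — Transfer function: H(jω) = 1/(1 + jωRC).
Step 3 — Denominator: 1 + jωRC = 1 + j·6.283e+04·3760·2.05e-05 = 1 + j4843.
Step 4 — H = 4.263e-08 - j0.0002065.
Step 5 — Magnitude: |H| = 0.0002065 (-73.7 dB); phase: φ = -90.0°.

|H| = 0.0002065 (-73.7 dB), φ = -90.0°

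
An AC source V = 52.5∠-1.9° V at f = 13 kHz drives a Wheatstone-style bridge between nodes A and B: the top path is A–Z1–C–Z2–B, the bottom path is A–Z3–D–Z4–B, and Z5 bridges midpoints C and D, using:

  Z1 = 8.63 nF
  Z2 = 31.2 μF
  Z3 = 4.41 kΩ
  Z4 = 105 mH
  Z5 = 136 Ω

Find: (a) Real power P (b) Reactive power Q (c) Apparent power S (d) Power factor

Step 1 — Angular frequency: ω = 2π·f = 2π·1.3e+04 = 8.168e+04 rad/s.
Step 2 — Component impedances:
  Z1: Z = 1/(jωC) = -j/(ω·C) = 0 - j1419 Ω
  Z2: Z = 1/(jωC) = -j/(ω·C) = 0 - j0.3924 Ω
  Z3: Z = R = 4410 Ω
  Z4: Z = jωL = j·8.168e+04·0.105 = 0 + j8577 Ω
  Z5: Z = R = 136 Ω
Step 3 — Bridge requires nodal analysis (the Z5 bridge couples midpoints C and D, so the two paths cannot be reduced to a simple series/parallel combination). Setting node B to ground and injecting 1 A at node A, the 3-node admittance system at A, C, D solves to V_A = Z_AB = 403.5 - j1293 Ω = 1355∠-72.7° Ω.
Step 4 — Source phasor: V = 52.5∠-1.9° V = 52.47 - j1.741 V.
Step 5 — Current: I = V / Z = 0.01276 + j0.03659 A = 0.03875∠70.8° A.
Step 6 — Complex power: S = V·I* = 0.606 - j1.942 VA.
Step 7 — Real power: P = Re(S) = 0.606 W.
Step 8 — Reactive power: Q = Im(S) = -1.942 VAR.
Step 9 — Apparent power: |S| = 2.034 VA.
Step 10 — Power factor: PF = P/|S| = 0.2979 (leading).

(a) P = 0.606 W  (b) Q = -1.942 VAR  (c) S = 2.034 VA  (d) PF = 0.2979 (leading)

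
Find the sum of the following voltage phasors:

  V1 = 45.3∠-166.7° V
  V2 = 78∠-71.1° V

Step 1 — Convert each phasor to rectangular form:
  V1 = 45.3·(cos(-166.7°) + j·sin(-166.7°)) = -44.09 - j10.42 V
  V2 = 78·(cos(-71.1°) + j·sin(-71.1°)) = 25.27 - j73.79 V
Step 2 — Sum components: V_total = -18.82 - j84.22 V.
Step 3 — Convert to polar: |V_total| = 86.29 V, ∠V_total = -102.6°.

V_total = 86.29∠-102.6° V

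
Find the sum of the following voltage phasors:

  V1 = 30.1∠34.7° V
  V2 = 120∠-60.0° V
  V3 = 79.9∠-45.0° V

Step 1 — Convert each phasor to rectangular form:
  V1 = 30.1·(cos(34.7°) + j·sin(34.7°)) = 24.75 + j17.14 V
  V2 = 120·(cos(-60.0°) + j·sin(-60.0°)) = 60 - j103.9 V
  V3 = 79.9·(cos(-45.0°) + j·sin(-45.0°)) = 56.5 - j56.5 V
Step 2 — Sum components: V_total = 141.2 - j143.3 V.
Step 3 — Convert to polar: |V_total| = 201.2 V, ∠V_total = -45.4°.

V_total = 201.2∠-45.4° V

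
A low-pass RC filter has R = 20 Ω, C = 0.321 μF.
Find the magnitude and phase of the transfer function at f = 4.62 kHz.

Step 1 — Angular frequency: ω = 2π·4620 = 2.903e+04 rad/s.
Step 2 — Transfer function: H(jω) = 1/(1 + jωRC).
Step 3 — Denominator: 1 + jωRC = 1 + j·2.903e+04·20·3.21e-07 = 1 + j0.1864.
Step 4 — H = 0.9664 - j0.1801.
Step 5 — Magnitude: |H| = 0.9831 (-0.1 dB); phase: φ = -10.6°.

|H| = 0.9831 (-0.1 dB), φ = -10.6°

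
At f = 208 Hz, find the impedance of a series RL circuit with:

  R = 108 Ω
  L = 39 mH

Step 1 — Angular frequency: ω = 2π·f = 2π·208 = 1307 rad/s.
Step 2 — Component impedances:
  R: Z = R = 108 Ω
  L: Z = jωL = j·1307·0.039 = 0 + j50.97 Ω
Step 3 — Series combination: Z_total = R + L = 108 + j50.97 Ω = 119.4∠25.3° Ω.

Z = 108 + j50.97 Ω = 119.4∠25.3° Ω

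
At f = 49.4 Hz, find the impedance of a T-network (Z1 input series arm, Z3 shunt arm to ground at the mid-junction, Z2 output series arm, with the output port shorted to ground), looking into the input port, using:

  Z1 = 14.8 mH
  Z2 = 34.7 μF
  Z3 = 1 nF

Step 1 — Angular frequency: ω = 2π·f = 2π·49.4 = 310.4 rad/s.
Step 2 — Component impedances:
  Z1: Z = jωL = j·310.4·0.0148 = 0 + j4.594 Ω
  Z2: Z = 1/(jωC) = -j/(ω·C) = 0 - j92.85 Ω
  Z3: Z = 1/(jωC) = -j/(ω·C) = 0 - j3.222e+06 Ω
Step 3 — With the output port shorted to ground, the output series arm Z2 runs from the junction to ground; the shunt arm Z3 also runs from the junction to ground. They appear in parallel: Z3 || Z2 = 0 - j92.84 Ω.
Step 4 — Series with input arm Z1: Z_in = Z1 + (Z3 || Z2) = 0 - j88.25 Ω = 88.25∠-90.0° Ω.

Z = 0 - j88.25 Ω = 88.25∠-90.0° Ω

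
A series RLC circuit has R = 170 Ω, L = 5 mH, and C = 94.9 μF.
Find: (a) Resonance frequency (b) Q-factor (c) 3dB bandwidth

Step 1 — Resonance: ω₀ = 1/√(LC) = 1/√(0.005·9.49e-05) = 1452 rad/s.
Step 2 — f₀ = ω₀/(2π) = 231 Hz.
Step 3 — Series Q: Q = ω₀L/R = 1452·0.005/170 = 0.0427.
Step 4 — Bandwidth: Δω = ω₀/Q = 3.4e+04 rad/s; BW = Δω/(2π) = 5411 Hz.

(a) f₀ = 231 Hz  (b) Q = 0.0427  (c) BW = 5411 Hz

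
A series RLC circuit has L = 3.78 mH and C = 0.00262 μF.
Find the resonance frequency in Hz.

Step 1 — Resonance condition Im(Z)=0 gives ω₀ = 1/√(LC).
Step 2 — ω₀ = 1/√(0.00378·2.62e-09) = 3.178e+05 rad/s.
Step 3 — f₀ = ω₀/(2π) = 5.057e+04 Hz.

f₀ = 5.057e+04 Hz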